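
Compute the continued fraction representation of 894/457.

[1; 1, 21, 1, 5, 1, 2]

Run the Euclidean algorithm on 894 and 457; the successive quotients are the partial quotients a_0, a_1, ... (each step inverts the fractional part left over by the previous one):
  894 = 1*457 + 437, so a_0 = 1.
  457 = 1*437 + 20, so a_1 = 1.
  437 = 21*20 + 17, so a_2 = 21.
  20 = 1*17 + 3, so a_3 = 1.
  17 = 5*3 + 2, so a_4 = 5.
  3 = 1*2 + 1, so a_5 = 1.
  2 = 2*1 + 0, so a_6 = 2.
The remainder reaches 0 after 7 divisions, so the expansion has 7 partial quotients, read off in order.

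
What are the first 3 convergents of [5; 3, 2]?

Using the convergent recurrence p_i = a_i*p_{i-1} + p_{i-2}, q_i = a_i*q_{i-1} + q_{i-2} with p_{-2}=0, p_{-1}=1, q_{-2}=1, q_{-1}=0:
  i=0: a_0=5, p_0 = 5*1 + 0 = 5, q_0 = 5*0 + 1 = 1.
  i=1: a_1=3, p_1 = 3*5 + 1 = 16, q_1 = 3*1 + 0 = 3.
  i=2: a_2=2, p_2 = 2*16 + 5 = 37, q_2 = 2*3 + 1 = 7.

5/1, 16/3, 37/7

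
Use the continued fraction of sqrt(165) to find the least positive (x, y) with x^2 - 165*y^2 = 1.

(x, y) = (1079, 84)

First expand sqrt(165) as a continued fraction. With x_i = (sqrt(165) + m_i)/d_i and (m_0, d_0) = (0, 1): a_0 = floor(sqrt(165)) = 12, since 12^2 = 144 <= 165 < 169 = 13^2.
Iterate m_{i+1} = d_i*a_i - m_i, d_{i+1} = (165 - m_{i+1}^2)/d_i, a_{i+1} = floor((a_0 + m_{i+1})/d_{i+1}):
  m_1 = 1*12 - 0 = 12, d_1 = (165 - 12^2)/1 = 21/1 = 21, a_1 = floor((12 + 12)/21) = 1.
  m_2 = 21*1 - 12 = 9, d_2 = (165 - 9^2)/21 = 84/21 = 4, a_2 = floor((12 + 9)/4) = 5.
  m_3 = 4*5 - 9 = 11, d_3 = (165 - 11^2)/4 = 44/4 = 11, a_3 = floor((12 + 11)/11) = 2.
  m_4 = 11*2 - 11 = 11, d_4 = (165 - 11^2)/11 = 44/11 = 4, a_4 = floor((12 + 11)/4) = 5.
  m_5 = 4*5 - 11 = 9, d_5 = (165 - 9^2)/4 = 84/4 = 21, a_5 = floor((12 + 9)/21) = 1.
  m_6 = 21*1 - 9 = 12, d_6 = (165 - 12^2)/21 = 21/21 = 1, a_6 = floor((12 + 12)/1) = 24.
  m_7 = 1*24 - 12 = 12, d_7 = (165 - 12^2)/1 = 21/1 = 21: (m_7, d_7) = (m_1, d_1) = (12, 21), so from here the quotients repeat a_1, ..., a_6; the period length is 6.
So sqrt(165) = [12; (1, 5, 2, 5, 1, 24)] with period length k = 6.
k is even, so the fundamental solution of x^2 - 165y^2 = 1 is (p_{k-1}, q_{k-1}) = (p_5, q_5); compute convergents through index 5.
Convergents (p_i = a_i*p_{i-1} + p_{i-2}, q_i = a_i*q_{i-1} + q_{i-2} with p_{-2}=0, p_{-1}=1, q_{-2}=1, q_{-1}=0):
  i=0: a_0=12, p_0 = 12*1 + 0 = 12, q_0 = 12*0 + 1 = 1.
  i=1: a_1=1, p_1 = 1*12 + 1 = 13, q_1 = 1*1 + 0 = 1.
  i=2: a_2=5, p_2 = 5*13 + 12 = 77, q_2 = 5*1 + 1 = 6.
  i=3: a_3=2, p_3 = 2*77 + 13 = 167, q_3 = 2*6 + 1 = 13.
  i=4: a_4=5, p_4 = 5*167 + 77 = 912, q_4 = 5*13 + 6 = 71.
  i=5: a_5=1, p_5 = 1*912 + 167 = 1079, q_5 = 1*71 + 13 = 84.
Check: 1079^2 - 165*84^2 = 1164241 - 1164240 = 1, so (x, y) = (1079, 84) solves the equation, and by the theorem it is the least positive solution.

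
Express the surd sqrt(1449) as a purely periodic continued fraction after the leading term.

Write x_i = (sqrt(1449) + m_i)/d_i with (m_0, d_0) = (0, 1). a_0 = floor(sqrt(1449)) = 38, since 38^2 = 1444 <= 1449 < 1521 = 39^2.
Iterate m_{i+1} = d_i*a_i - m_i, d_{i+1} = (1449 - m_{i+1}^2)/d_i, a_{i+1} = floor((a_0 + m_{i+1})/d_{i+1}):
  m_1 = 1*38 - 0 = 38, d_1 = (1449 - 38^2)/1 = 5/1 = 5, a_1 = floor((38 + 38)/5) = 15.
  m_2 = 5*15 - 38 = 37, d_2 = (1449 - 37^2)/5 = 80/5 = 16, a_2 = floor((38 + 37)/16) = 4.
  m_3 = 16*4 - 37 = 27, d_3 = (1449 - 27^2)/16 = 720/16 = 45, a_3 = floor((38 + 27)/45) = 1.
  m_4 = 45*1 - 27 = 18, d_4 = (1449 - 18^2)/45 = 1125/45 = 25, a_4 = floor((38 + 18)/25) = 2.
  m_5 = 25*2 - 18 = 32, d_5 = (1449 - 32^2)/25 = 425/25 = 17, a_5 = floor((38 + 32)/17) = 4.
  m_6 = 17*4 - 32 = 36, d_6 = (1449 - 36^2)/17 = 153/17 = 9, a_6 = floor((38 + 36)/9) = 8.
  m_7 = 9*8 - 36 = 36, d_7 = (1449 - 36^2)/9 = 153/9 = 17, a_7 = floor((38 + 36)/17) = 4.
  m_8 = 17*4 - 36 = 32, d_8 = (1449 - 32^2)/17 = 425/17 = 25, a_8 = floor((38 + 32)/25) = 2.
  m_9 = 25*2 - 32 = 18, d_9 = (1449 - 18^2)/25 = 1125/25 = 45, a_9 = floor((38 + 18)/45) = 1.
  m_10 = 45*1 - 18 = 27, d_10 = (1449 - 27^2)/45 = 720/45 = 16, a_10 = floor((38 + 27)/16) = 4.
  m_11 = 16*4 - 27 = 37, d_11 = (1449 - 37^2)/16 = 80/16 = 5, a_11 = floor((38 + 37)/5) = 15.
  m_12 = 5*15 - 37 = 38, d_12 = (1449 - 38^2)/5 = 5/5 = 1, a_12 = floor((38 + 38)/1) = 76.
  m_13 = 1*76 - 38 = 38, d_13 = (1449 - 38^2)/1 = 5/1 = 5: (m_13, d_13) = (m_1, d_1) = (38, 5), so from here the quotients repeat a_1, ..., a_12; the period length is 12.
Hence the expansion of sqrt(1449) is a_0 = 38 followed by the repeating block 15, 4, 1, 2, 4, 8, 4, 2, 1, 4, 15, 76 (period 12).

[38; (15, 4, 1, 2, 4, 8, 4, 2, 1, 4, 15, 76)]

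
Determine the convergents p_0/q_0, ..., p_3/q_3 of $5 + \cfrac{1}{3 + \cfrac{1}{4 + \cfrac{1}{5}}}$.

5/1, 16/3, 69/13, 361/68

Using the convergent recurrence p_i = a_i*p_{i-1} + p_{i-2}, q_i = a_i*q_{i-1} + q_{i-2} with p_{-2}=0, p_{-1}=1, q_{-2}=1, q_{-1}=0:
  i=0: a_0=5, p_0 = 5*1 + 0 = 5, q_0 = 5*0 + 1 = 1.
  i=1: a_1=3, p_1 = 3*5 + 1 = 16, q_1 = 3*1 + 0 = 3.
  i=2: a_2=4, p_2 = 4*16 + 5 = 69, q_2 = 4*3 + 1 = 13.
  i=3: a_3=5, p_3 = 5*69 + 16 = 361, q_3 = 5*13 + 3 = 68.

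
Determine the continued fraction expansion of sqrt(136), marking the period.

Write x_i = (sqrt(136) + m_i)/d_i with (m_0, d_0) = (0, 1). a_0 = floor(sqrt(136)) = 11, since 11^2 = 121 <= 136 < 144 = 12^2.
Iterate m_{i+1} = d_i*a_i - m_i, d_{i+1} = (136 - m_{i+1}^2)/d_i, a_{i+1} = floor((a_0 + m_{i+1})/d_{i+1}):
  m_1 = 1*11 - 0 = 11, d_1 = (136 - 11^2)/1 = 15/1 = 15, a_1 = floor((11 + 11)/15) = 1.
  m_2 = 15*1 - 11 = 4, d_2 = (136 - 4^2)/15 = 120/15 = 8, a_2 = floor((11 + 4)/8) = 1.
  m_3 = 8*1 - 4 = 4, d_3 = (136 - 4^2)/8 = 120/8 = 15, a_3 = floor((11 + 4)/15) = 1.
  m_4 = 15*1 - 4 = 11, d_4 = (136 - 11^2)/15 = 15/15 = 1, a_4 = floor((11 + 11)/1) = 22.
  m_5 = 1*22 - 11 = 11, d_5 = (136 - 11^2)/1 = 15/1 = 15: (m_5, d_5) = (m_1, d_1) = (11, 15), so from here the quotients repeat a_1, ..., a_4; the period length is 4.
Hence the expansion of sqrt(136) is a_0 = 11 followed by the repeating block 1, 1, 1, 22 (period 4).

[11; (1, 1, 1, 22)]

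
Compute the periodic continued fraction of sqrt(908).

[30; (7, 1, 1, 14, 1, 1, 7, 60)]

Write x_i = (sqrt(908) + m_i)/d_i with (m_0, d_0) = (0, 1). a_0 = floor(sqrt(908)) = 30, since 30^2 = 900 <= 908 < 961 = 31^2.
Iterate m_{i+1} = d_i*a_i - m_i, d_{i+1} = (908 - m_{i+1}^2)/d_i, a_{i+1} = floor((a_0 + m_{i+1})/d_{i+1}):
  m_1 = 1*30 - 0 = 30, d_1 = (908 - 30^2)/1 = 8/1 = 8, a_1 = floor((30 + 30)/8) = 7.
  m_2 = 8*7 - 30 = 26, d_2 = (908 - 26^2)/8 = 232/8 = 29, a_2 = floor((30 + 26)/29) = 1.
  m_3 = 29*1 - 26 = 3, d_3 = (908 - 3^2)/29 = 899/29 = 31, a_3 = floor((30 + 3)/31) = 1.
  m_4 = 31*1 - 3 = 28, d_4 = (908 - 28^2)/31 = 124/31 = 4, a_4 = floor((30 + 28)/4) = 14.
  m_5 = 4*14 - 28 = 28, d_5 = (908 - 28^2)/4 = 124/4 = 31, a_5 = floor((30 + 28)/31) = 1.
  m_6 = 31*1 - 28 = 3, d_6 = (908 - 3^2)/31 = 899/31 = 29, a_6 = floor((30 + 3)/29) = 1.
  m_7 = 29*1 - 3 = 26, d_7 = (908 - 26^2)/29 = 232/29 = 8, a_7 = floor((30 + 26)/8) = 7.
  m_8 = 8*7 - 26 = 30, d_8 = (908 - 30^2)/8 = 8/8 = 1, a_8 = floor((30 + 30)/1) = 60.
  m_9 = 1*60 - 30 = 30, d_9 = (908 - 30^2)/1 = 8/1 = 8: (m_9, d_9) = (m_1, d_1) = (30, 8), so from here the quotients repeat a_1, ..., a_8; the period length is 8.
Hence the expansion of sqrt(908) is a_0 = 30 followed by the repeating block 7, 1, 1, 14, 1, 1, 7, 60 (period 8).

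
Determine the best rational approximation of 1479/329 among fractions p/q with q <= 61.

274/61

Expand x = 1479/329 as a continued fraction with the Euclidean algorithm:
  1479 = 4*329 + 163, so a_0 = 4.
  329 = 2*163 + 3, so a_1 = 2.
  163 = 54*3 + 1, so a_2 = 54.
  3 = 3*1 + 0, so a_3 = 3.
so x = [4; 2, 54, 3].
Convergents (p_i = a_i*p_{i-1} + p_{i-2}, q_i = a_i*q_{i-1} + q_{i-2} with p_{-2}=0, p_{-1}=1, q_{-2}=1, q_{-1}=0), until the denominator exceeds 61:
  i=0: a_0=4, p_0 = 4*1 + 0 = 4, q_0 = 4*0 + 1 = 1.
  i=1: a_1=2, p_1 = 2*4 + 1 = 9, q_1 = 2*1 + 0 = 2.
  i=2: a_2=54, p_2 = 54*9 + 4 = 490, q_2 = 54*2 + 1 = 109.
q_2 = 109 > 61, so the last convergent with denominator <= 61 is p_1/q_1 = 9/2.
The closest fraction with denominator <= 61 is either p_1/q_1 or the intermediate fraction (k*p_1 + p_0)/(k*q_1 + q_0) with the largest k >= 1 whose denominator stays <= 61; these approach x as k grows, and every other convergent or intermediate fraction in range is farther away.
Largest k: floor((61 - q_0)/q_1) = floor((61 - 1)/2) = 30.
That gives (30*9 + 4)/(30*2 + 1) = 274/61.
Compare the errors: |x - 9/2| = |1479*2 - 9*329|/(329*2) = 3/658, and |x - 274/61| = |1479*61 - 274*329|/(329*61) = 73/20069.
Cross-multiplying, 73*658 = 48034 < 60207 = 3*20069, so 73/20069 is smaller: the intermediate fraction 274/61 is closer to x than 9/2.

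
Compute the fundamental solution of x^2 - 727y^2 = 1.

First expand sqrt(727) as a continued fraction. With x_i = (sqrt(727) + m_i)/d_i and (m_0, d_0) = (0, 1): a_0 = floor(sqrt(727)) = 26, since 26^2 = 676 <= 727 < 729 = 27^2.
Iterate m_{i+1} = d_i*a_i - m_i, d_{i+1} = (727 - m_{i+1}^2)/d_i, a_{i+1} = floor((a_0 + m_{i+1})/d_{i+1}):
  m_1 = 1*26 - 0 = 26, d_1 = (727 - 26^2)/1 = 51/1 = 51, a_1 = floor((26 + 26)/51) = 1.
  m_2 = 51*1 - 26 = 25, d_2 = (727 - 25^2)/51 = 102/51 = 2, a_2 = floor((26 + 25)/2) = 25.
  m_3 = 2*25 - 25 = 25, d_3 = (727 - 25^2)/2 = 102/2 = 51, a_3 = floor((26 + 25)/51) = 1.
  m_4 = 51*1 - 25 = 26, d_4 = (727 - 26^2)/51 = 51/51 = 1, a_4 = floor((26 + 26)/1) = 52.
  m_5 = 1*52 - 26 = 26, d_5 = (727 - 26^2)/1 = 51/1 = 51: (m_5, d_5) = (m_1, d_1) = (26, 51), so from here the quotients repeat a_1, ..., a_4; the period length is 4.
So sqrt(727) = [26; (1, 25, 1, 52)] with period length k = 4.
k is even, so the fundamental solution of x^2 - 727y^2 = 1 is (p_{k-1}, q_{k-1}) = (p_3, q_3); compute convergents through index 3.
Convergents (p_i = a_i*p_{i-1} + p_{i-2}, q_i = a_i*q_{i-1} + q_{i-2} with p_{-2}=0, p_{-1}=1, q_{-2}=1, q_{-1}=0):
  i=0: a_0=26, p_0 = 26*1 + 0 = 26, q_0 = 26*0 + 1 = 1.
  i=1: a_1=1, p_1 = 1*26 + 1 = 27, q_1 = 1*1 + 0 = 1.
  i=2: a_2=25, p_2 = 25*27 + 26 = 701, q_2 = 25*1 + 1 = 26.
  i=3: a_3=1, p_3 = 1*701 + 27 = 728, q_3 = 1*26 + 1 = 27.
Check: 728^2 - 727*27^2 = 529984 - 529983 = 1, so (x, y) = (728, 27) solves the equation, and by the theorem it is the least positive solution.

(x, y) = (728, 27)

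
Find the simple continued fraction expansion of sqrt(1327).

Write x_i = (sqrt(1327) + m_i)/d_i with (m_0, d_0) = (0, 1). a_0 = floor(sqrt(1327)) = 36, since 36^2 = 1296 <= 1327 < 1369 = 37^2.
Iterate m_{i+1} = d_i*a_i - m_i, d_{i+1} = (1327 - m_{i+1}^2)/d_i, a_{i+1} = floor((a_0 + m_{i+1})/d_{i+1}):
  m_1 = 1*36 - 0 = 36, d_1 = (1327 - 36^2)/1 = 31/1 = 31, a_1 = floor((36 + 36)/31) = 2.
  m_2 = 31*2 - 36 = 26, d_2 = (1327 - 26^2)/31 = 651/31 = 21, a_2 = floor((36 + 26)/21) = 2.
  m_3 = 21*2 - 26 = 16, d_3 = (1327 - 16^2)/21 = 1071/21 = 51, a_3 = floor((36 + 16)/51) = 1.
  m_4 = 51*1 - 16 = 35, d_4 = (1327 - 35^2)/51 = 102/51 = 2, a_4 = floor((36 + 35)/2) = 35.
  m_5 = 2*35 - 35 = 35, d_5 = (1327 - 35^2)/2 = 102/2 = 51, a_5 = floor((36 + 35)/51) = 1.
  m_6 = 51*1 - 35 = 16, d_6 = (1327 - 16^2)/51 = 1071/51 = 21, a_6 = floor((36 + 16)/21) = 2.
  m_7 = 21*2 - 16 = 26, d_7 = (1327 - 26^2)/21 = 651/21 = 31, a_7 = floor((36 + 26)/31) = 2.
  m_8 = 31*2 - 26 = 36, d_8 = (1327 - 36^2)/31 = 31/31 = 1, a_8 = floor((36 + 36)/1) = 72.
  m_9 = 1*72 - 36 = 36, d_9 = (1327 - 36^2)/1 = 31/1 = 31: (m_9, d_9) = (m_1, d_1) = (36, 31), so from here the quotients repeat a_1, ..., a_8; the period length is 8.
Hence the expansion of sqrt(1327) is a_0 = 36 followed by the repeating block 2, 2, 1, 35, 1, 2, 2, 72 (period 8).

[36; (2, 2, 1, 35, 1, 2, 2, 72)]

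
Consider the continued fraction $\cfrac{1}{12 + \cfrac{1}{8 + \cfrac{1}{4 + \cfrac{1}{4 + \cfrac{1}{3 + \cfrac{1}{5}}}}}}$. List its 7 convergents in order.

Using the convergent recurrence p_i = a_i*p_{i-1} + p_{i-2}, q_i = a_i*q_{i-1} + q_{i-2} with p_{-2}=0, p_{-1}=1, q_{-2}=1, q_{-1}=0:
  i=0: a_0=0, p_0 = 0*1 + 0 = 0, q_0 = 0*0 + 1 = 1.
  i=1: a_1=12, p_1 = 12*0 + 1 = 1, q_1 = 12*1 + 0 = 12.
  i=2: a_2=8, p_2 = 8*1 + 0 = 8, q_2 = 8*12 + 1 = 97.
  i=3: a_3=4, p_3 = 4*8 + 1 = 33, q_3 = 4*97 + 12 = 400.
  i=4: a_4=4, p_4 = 4*33 + 8 = 140, q_4 = 4*400 + 97 = 1697.
  i=5: a_5=3, p_5 = 3*140 + 33 = 453, q_5 = 3*1697 + 400 = 5491.
  i=6: a_6=5, p_6 = 5*453 + 140 = 2405, q_6 = 5*5491 + 1697 = 29152.

0/1, 1/12, 8/97, 33/400, 140/1697, 453/5491, 2405/29152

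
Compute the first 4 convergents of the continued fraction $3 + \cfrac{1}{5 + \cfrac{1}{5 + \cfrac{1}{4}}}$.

3/1, 16/5, 83/26, 348/109

Using the convergent recurrence p_i = a_i*p_{i-1} + p_{i-2}, q_i = a_i*q_{i-1} + q_{i-2} with p_{-2}=0, p_{-1}=1, q_{-2}=1, q_{-1}=0:
  i=0: a_0=3, p_0 = 3*1 + 0 = 3, q_0 = 3*0 + 1 = 1.
  i=1: a_1=5, p_1 = 5*3 + 1 = 16, q_1 = 5*1 + 0 = 5.
  i=2: a_2=5, p_2 = 5*16 + 3 = 83, q_2 = 5*5 + 1 = 26.
  i=3: a_3=4, p_3 = 4*83 + 16 = 348, q_3 = 4*26 + 5 = 109.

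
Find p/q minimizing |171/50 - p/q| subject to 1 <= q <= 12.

41/12

Expand x = 171/50 as a continued fraction with the Euclidean algorithm:
  171 = 3*50 + 21, so a_0 = 3.
  50 = 2*21 + 8, so a_1 = 2.
  21 = 2*8 + 5, so a_2 = 2.
  8 = 1*5 + 3, so a_3 = 1.
  5 = 1*3 + 2, so a_4 = 1.
  3 = 1*2 + 1, so a_5 = 1.
  2 = 2*1 + 0, so a_6 = 2.
so x = [3; 2, 2, 1, 1, 1, 2].
Convergents (p_i = a_i*p_{i-1} + p_{i-2}, q_i = a_i*q_{i-1} + q_{i-2} with p_{-2}=0, p_{-1}=1, q_{-2}=1, q_{-1}=0), until the denominator exceeds 12:
  i=0: a_0=3, p_0 = 3*1 + 0 = 3, q_0 = 3*0 + 1 = 1.
  i=1: a_1=2, p_1 = 2*3 + 1 = 7, q_1 = 2*1 + 0 = 2.
  i=2: a_2=2, p_2 = 2*7 + 3 = 17, q_2 = 2*2 + 1 = 5.
  i=3: a_3=1, p_3 = 1*17 + 7 = 24, q_3 = 1*5 + 2 = 7.
  i=4: a_4=1, p_4 = 1*24 + 17 = 41, q_4 = 1*7 + 5 = 12.
  i=5: a_5=1, p_5 = 1*41 + 24 = 65, q_5 = 1*12 + 7 = 19.
q_5 = 19 > 12, so the last convergent with denominator <= 12 is p_4/q_4 = 41/12.
The closest fraction with denominator <= 12 is either p_4/q_4 or the intermediate fraction (k*p_4 + p_3)/(k*q_4 + q_3) with the largest k >= 1 whose denominator stays <= 12; these approach x as k grows, and every other convergent or intermediate fraction in range is farther away.
Largest k: floor((12 - q_3)/q_4) = floor((12 - 7)/12) = 0.
Since k = 0, no intermediate fraction beyond p_4/q_4 has denominator <= 12, so the convergent 41/12 is the closest (its error is |171*12 - 41*50|/(50*12) = 2/600).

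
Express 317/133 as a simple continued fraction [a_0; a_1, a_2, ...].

Run the Euclidean algorithm on 317 and 133; the successive quotients are the partial quotients a_0, a_1, ... (each step inverts the fractional part left over by the previous one):
  317 = 2*133 + 51, so a_0 = 2.
  133 = 2*51 + 31, so a_1 = 2.
  51 = 1*31 + 20, so a_2 = 1.
  31 = 1*20 + 11, so a_3 = 1.
  20 = 1*11 + 9, so a_4 = 1.
  11 = 1*9 + 2, so a_5 = 1.
  9 = 4*2 + 1, so a_6 = 4.
  2 = 2*1 + 0, so a_7 = 2.
The remainder reaches 0 after 8 divisions, so the expansion has 8 partial quotients, read off in order.

[2; 2, 1, 1, 1, 1, 4, 2]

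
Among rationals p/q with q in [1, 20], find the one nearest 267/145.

Expand x = 267/145 as a continued fraction with the Euclidean algorithm:
  267 = 1*145 + 122, so a_0 = 1.
  145 = 1*122 + 23, so a_1 = 1.
  122 = 5*23 + 7, so a_2 = 5.
  23 = 3*7 + 2, so a_3 = 3.
  7 = 3*2 + 1, so a_4 = 3.
  2 = 2*1 + 0, so a_5 = 2.
so x = [1; 1, 5, 3, 3, 2].
Convergents (p_i = a_i*p_{i-1} + p_{i-2}, q_i = a_i*q_{i-1} + q_{i-2} with p_{-2}=0, p_{-1}=1, q_{-2}=1, q_{-1}=0), until the denominator exceeds 20:
  i=0: a_0=1, p_0 = 1*1 + 0 = 1, q_0 = 1*0 + 1 = 1.
  i=1: a_1=1, p_1 = 1*1 + 1 = 2, q_1 = 1*1 + 0 = 1.
  i=2: a_2=5, p_2 = 5*2 + 1 = 11, q_2 = 5*1 + 1 = 6.
  i=3: a_3=3, p_3 = 3*11 + 2 = 35, q_3 = 3*6 + 1 = 19.
  i=4: a_4=3, p_4 = 3*35 + 11 = 116, q_4 = 3*19 + 6 = 63.
q_4 = 63 > 20, so the last convergent with denominator <= 20 is p_3/q_3 = 35/19.
The closest fraction with denominator <= 20 is either p_3/q_3 or the intermediate fraction (k*p_3 + p_2)/(k*q_3 + q_2) with the largest k >= 1 whose denominator stays <= 20; these approach x as k grows, and every other convergent or intermediate fraction in range is farther away.
Largest k: floor((20 - q_2)/q_3) = floor((20 - 6)/19) = 0.
Since k = 0, no intermediate fraction beyond p_3/q_3 has denominator <= 20, so the convergent 35/19 is the closest (its error is |267*19 - 35*145|/(145*19) = 2/2755).

35/19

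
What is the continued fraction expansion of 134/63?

[2; 7, 1, 7]

Run the Euclidean algorithm on 134 and 63; the successive quotients are the partial quotients a_0, a_1, ... (each step inverts the fractional part left over by the previous one):
  134 = 2*63 + 8, so a_0 = 2.
  63 = 7*8 + 7, so a_1 = 7.
  8 = 1*7 + 1, so a_2 = 1.
  7 = 7*1 + 0, so a_3 = 7.
The remainder reaches 0 after 4 divisions, so the expansion has 4 partial quotients, read off in order.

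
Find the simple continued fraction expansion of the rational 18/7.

Run the Euclidean algorithm on 18 and 7; the successive quotients are the partial quotients a_0, a_1, ... (each step inverts the fractional part left over by the previous one):
  18 = 2*7 + 4, so a_0 = 2.
  7 = 1*4 + 3, so a_1 = 1.
  4 = 1*3 + 1, so a_2 = 1.
  3 = 3*1 + 0, so a_3 = 3.
The remainder reaches 0 after 4 divisions, so the expansion has 4 partial quotients, read off in order.

[2; 1, 1, 3]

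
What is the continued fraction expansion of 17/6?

[2; 1, 5]

Run the Euclidean algorithm on 17 and 6; the successive quotients are the partial quotients a_0, a_1, ... (each step inverts the fractional part left over by the previous one):
  17 = 2*6 + 5, so a_0 = 2.
  6 = 1*5 + 1, so a_1 = 1.
  5 = 5*1 + 0, so a_2 = 5.
The remainder reaches 0 after 3 divisions, so the expansion has 3 partial quotients, read off in order.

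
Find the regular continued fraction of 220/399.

Run the Euclidean algorithm on 220 and 399; the successive quotients are the partial quotients a_0, a_1, ... (each step inverts the fractional part left over by the previous one):
  220 = 0*399 + 220, so a_0 = 0.
  399 = 1*220 + 179, so a_1 = 1.
  220 = 1*179 + 41, so a_2 = 1.
  179 = 4*41 + 15, so a_3 = 4.
  41 = 2*15 + 11, so a_4 = 2.
  15 = 1*11 + 4, so a_5 = 1.
  11 = 2*4 + 3, so a_6 = 2.
  4 = 1*3 + 1, so a_7 = 1.
  3 = 3*1 + 0, so a_8 = 3.
The remainder reaches 0 after 9 divisions, so the expansion has 9 partial quotients, read off in order.

[0; 1, 1, 4, 2, 1, 2, 1, 3]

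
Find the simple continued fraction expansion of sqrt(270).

[16; (2, 3, 6, 3, 2, 32)]

Write x_i = (sqrt(270) + m_i)/d_i with (m_0, d_0) = (0, 1). a_0 = floor(sqrt(270)) = 16, since 16^2 = 256 <= 270 < 289 = 17^2.
Iterate m_{i+1} = d_i*a_i - m_i, d_{i+1} = (270 - m_{i+1}^2)/d_i, a_{i+1} = floor((a_0 + m_{i+1})/d_{i+1}):
  m_1 = 1*16 - 0 = 16, d_1 = (270 - 16^2)/1 = 14/1 = 14, a_1 = floor((16 + 16)/14) = 2.
  m_2 = 14*2 - 16 = 12, d_2 = (270 - 12^2)/14 = 126/14 = 9, a_2 = floor((16 + 12)/9) = 3.
  m_3 = 9*3 - 12 = 15, d_3 = (270 - 15^2)/9 = 45/9 = 5, a_3 = floor((16 + 15)/5) = 6.
  m_4 = 5*6 - 15 = 15, d_4 = (270 - 15^2)/5 = 45/5 = 9, a_4 = floor((16 + 15)/9) = 3.
  m_5 = 9*3 - 15 = 12, d_5 = (270 - 12^2)/9 = 126/9 = 14, a_5 = floor((16 + 12)/14) = 2.
  m_6 = 14*2 - 12 = 16, d_6 = (270 - 16^2)/14 = 14/14 = 1, a_6 = floor((16 + 16)/1) = 32.
  m_7 = 1*32 - 16 = 16, d_7 = (270 - 16^2)/1 = 14/1 = 14: (m_7, d_7) = (m_1, d_1) = (16, 14), so from here the quotients repeat a_1, ..., a_6; the period length is 6.
Hence the expansion of sqrt(270) is a_0 = 16 followed by the repeating block 2, 3, 6, 3, 2, 32 (period 6).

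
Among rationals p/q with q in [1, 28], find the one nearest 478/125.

Expand x = 478/125 as a continued fraction with the Euclidean algorithm:
  478 = 3*125 + 103, so a_0 = 3.
  125 = 1*103 + 22, so a_1 = 1.
  103 = 4*22 + 15, so a_2 = 4.
  22 = 1*15 + 7, so a_3 = 1.
  15 = 2*7 + 1, so a_4 = 2.
  7 = 7*1 + 0, so a_5 = 7.
so x = [3; 1, 4, 1, 2, 7].
Convergents (p_i = a_i*p_{i-1} + p_{i-2}, q_i = a_i*q_{i-1} + q_{i-2} with p_{-2}=0, p_{-1}=1, q_{-2}=1, q_{-1}=0), until the denominator exceeds 28:
  i=0: a_0=3, p_0 = 3*1 + 0 = 3, q_0 = 3*0 + 1 = 1.
  i=1: a_1=1, p_1 = 1*3 + 1 = 4, q_1 = 1*1 + 0 = 1.
  i=2: a_2=4, p_2 = 4*4 + 3 = 19, q_2 = 4*1 + 1 = 5.
  i=3: a_3=1, p_3 = 1*19 + 4 = 23, q_3 = 1*5 + 1 = 6.
  i=4: a_4=2, p_4 = 2*23 + 19 = 65, q_4 = 2*6 + 5 = 17.
  i=5: a_5=7, p_5 = 7*65 + 23 = 478, q_5 = 7*17 + 6 = 125.
q_5 = 125 > 28, so the last convergent with denominator <= 28 is p_4/q_4 = 65/17.
The closest fraction with denominator <= 28 is either p_4/q_4 or the intermediate fraction (k*p_4 + p_3)/(k*q_4 + q_3) with the largest k >= 1 whose denominator stays <= 28; these approach x as k grows, and every other convergent or intermediate fraction in range is farther away.
Largest k: floor((28 - q_3)/q_4) = floor((28 - 6)/17) = 1.
That gives (1*65 + 23)/(1*17 + 6) = 88/23.
Compare the errors: |x - 65/17| = |478*17 - 65*125|/(125*17) = 1/2125, and |x - 88/23| = |478*23 - 88*125|/(125*23) = 6/2875.
Cross-multiplying, 1*2875 = 2875 < 12750 = 6*2125, so 1/2125 is smaller: the convergent 65/17 is closer to x than 88/23.

65/17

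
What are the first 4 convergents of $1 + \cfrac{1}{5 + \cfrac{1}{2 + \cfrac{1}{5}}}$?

1/1, 6/5, 13/11, 71/60

Using the convergent recurrence p_i = a_i*p_{i-1} + p_{i-2}, q_i = a_i*q_{i-1} + q_{i-2} with p_{-2}=0, p_{-1}=1, q_{-2}=1, q_{-1}=0:
  i=0: a_0=1, p_0 = 1*1 + 0 = 1, q_0 = 1*0 + 1 = 1.
  i=1: a_1=5, p_1 = 5*1 + 1 = 6, q_1 = 5*1 + 0 = 5.
  i=2: a_2=2, p_2 = 2*6 + 1 = 13, q_2 = 2*5 + 1 = 11.
  i=3: a_3=5, p_3 = 5*13 + 6 = 71, q_3 = 5*11 + 5 = 60.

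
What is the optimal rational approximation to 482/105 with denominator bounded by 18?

Expand x = 482/105 as a continued fraction with the Euclidean algorithm:
  482 = 4*105 + 62, so a_0 = 4.
  105 = 1*62 + 43, so a_1 = 1.
  62 = 1*43 + 19, so a_2 = 1.
  43 = 2*19 + 5, so a_3 = 2.
  19 = 3*5 + 4, so a_4 = 3.
  5 = 1*4 + 1, so a_5 = 1.
  4 = 4*1 + 0, so a_6 = 4.
so x = [4; 1, 1, 2, 3, 1, 4].
Convergents (p_i = a_i*p_{i-1} + p_{i-2}, q_i = a_i*q_{i-1} + q_{i-2} with p_{-2}=0, p_{-1}=1, q_{-2}=1, q_{-1}=0), until the denominator exceeds 18:
  i=0: a_0=4, p_0 = 4*1 + 0 = 4, q_0 = 4*0 + 1 = 1.
  i=1: a_1=1, p_1 = 1*4 + 1 = 5, q_1 = 1*1 + 0 = 1.
  i=2: a_2=1, p_2 = 1*5 + 4 = 9, q_2 = 1*1 + 1 = 2.
  i=3: a_3=2, p_3 = 2*9 + 5 = 23, q_3 = 2*2 + 1 = 5.
  i=4: a_4=3, p_4 = 3*23 + 9 = 78, q_4 = 3*5 + 2 = 17.
  i=5: a_5=1, p_5 = 1*78 + 23 = 101, q_5 = 1*17 + 5 = 22.
q_5 = 22 > 18, so the last convergent with denominator <= 18 is p_4/q_4 = 78/17.
The closest fraction with denominator <= 18 is either p_4/q_4 or the intermediate fraction (k*p_4 + p_3)/(k*q_4 + q_3) with the largest k >= 1 whose denominator stays <= 18; these approach x as k grows, and every other convergent or intermediate fraction in range is farther away.
Largest k: floor((18 - q_3)/q_4) = floor((18 - 5)/17) = 0.
Since k = 0, no intermediate fraction beyond p_4/q_4 has denominator <= 18, so the convergent 78/17 is the closest (its error is |482*17 - 78*105|/(105*17) = 4/1785).

78/17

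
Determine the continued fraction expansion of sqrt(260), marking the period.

Write x_i = (sqrt(260) + m_i)/d_i with (m_0, d_0) = (0, 1). a_0 = floor(sqrt(260)) = 16, since 16^2 = 256 <= 260 < 289 = 17^2.
Iterate m_{i+1} = d_i*a_i - m_i, d_{i+1} = (260 - m_{i+1}^2)/d_i, a_{i+1} = floor((a_0 + m_{i+1})/d_{i+1}):
  m_1 = 1*16 - 0 = 16, d_1 = (260 - 16^2)/1 = 4/1 = 4, a_1 = floor((16 + 16)/4) = 8.
  m_2 = 4*8 - 16 = 16, d_2 = (260 - 16^2)/4 = 4/4 = 1, a_2 = floor((16 + 16)/1) = 32.
  m_3 = 1*32 - 16 = 16, d_3 = (260 - 16^2)/1 = 4/1 = 4: (m_3, d_3) = (m_1, d_1) = (16, 4), so from here the quotients repeat a_1, a_2; the period length is 2.
Hence the expansion of sqrt(260) is a_0 = 16 followed by the repeating block 8, 32 (period 2).

[16; (8, 32)]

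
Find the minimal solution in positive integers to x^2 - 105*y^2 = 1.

First expand sqrt(105) as a continued fraction. With x_i = (sqrt(105) + m_i)/d_i and (m_0, d_0) = (0, 1): a_0 = floor(sqrt(105)) = 10, since 10^2 = 100 <= 105 < 121 = 11^2.
Iterate m_{i+1} = d_i*a_i - m_i, d_{i+1} = (105 - m_{i+1}^2)/d_i, a_{i+1} = floor((a_0 + m_{i+1})/d_{i+1}):
  m_1 = 1*10 - 0 = 10, d_1 = (105 - 10^2)/1 = 5/1 = 5, a_1 = floor((10 + 10)/5) = 4.
  m_2 = 5*4 - 10 = 10, d_2 = (105 - 10^2)/5 = 5/5 = 1, a_2 = floor((10 + 10)/1) = 20.
  m_3 = 1*20 - 10 = 10, d_3 = (105 - 10^2)/1 = 5/1 = 5: (m_3, d_3) = (m_1, d_1) = (10, 5), so from here the quotients repeat a_1, a_2; the period length is 2.
So sqrt(105) = [10; (4, 20)] with period length k = 2.
k is even, so the fundamental solution of x^2 - 105y^2 = 1 is (p_{k-1}, q_{k-1}) = (p_1, q_1); compute convergents through index 1.
Convergents (p_i = a_i*p_{i-1} + p_{i-2}, q_i = a_i*q_{i-1} + q_{i-2} with p_{-2}=0, p_{-1}=1, q_{-2}=1, q_{-1}=0):
  i=0: a_0=10, p_0 = 10*1 + 0 = 10, q_0 = 10*0 + 1 = 1.
  i=1: a_1=4, p_1 = 4*10 + 1 = 41, q_1 = 4*1 + 0 = 4.
Check: 41^2 - 105*4^2 = 1681 - 1680 = 1, so (x, y) = (41, 4) solves the equation, and by the theorem it is the least positive solution.

(x, y) = (41, 4)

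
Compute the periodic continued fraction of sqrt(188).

[13; (1, 2, 2, 6, 2, 2, 1, 26)]

Write x_i = (sqrt(188) + m_i)/d_i with (m_0, d_0) = (0, 1). a_0 = floor(sqrt(188)) = 13, since 13^2 = 169 <= 188 < 196 = 14^2.
Iterate m_{i+1} = d_i*a_i - m_i, d_{i+1} = (188 - m_{i+1}^2)/d_i, a_{i+1} = floor((a_0 + m_{i+1})/d_{i+1}):
  m_1 = 1*13 - 0 = 13, d_1 = (188 - 13^2)/1 = 19/1 = 19, a_1 = floor((13 + 13)/19) = 1.
  m_2 = 19*1 - 13 = 6, d_2 = (188 - 6^2)/19 = 152/19 = 8, a_2 = floor((13 + 6)/8) = 2.
  m_3 = 8*2 - 6 = 10, d_3 = (188 - 10^2)/8 = 88/8 = 11, a_3 = floor((13 + 10)/11) = 2.
  m_4 = 11*2 - 10 = 12, d_4 = (188 - 12^2)/11 = 44/11 = 4, a_4 = floor((13 + 12)/4) = 6.
  m_5 = 4*6 - 12 = 12, d_5 = (188 - 12^2)/4 = 44/4 = 11, a_5 = floor((13 + 12)/11) = 2.
  m_6 = 11*2 - 12 = 10, d_6 = (188 - 10^2)/11 = 88/11 = 8, a_6 = floor((13 + 10)/8) = 2.
  m_7 = 8*2 - 10 = 6, d_7 = (188 - 6^2)/8 = 152/8 = 19, a_7 = floor((13 + 6)/19) = 1.
  m_8 = 19*1 - 6 = 13, d_8 = (188 - 13^2)/19 = 19/19 = 1, a_8 = floor((13 + 13)/1) = 26.
  m_9 = 1*26 - 13 = 13, d_9 = (188 - 13^2)/1 = 19/1 = 19: (m_9, d_9) = (m_1, d_1) = (13, 19), so from here the quotients repeat a_1, ..., a_8; the period length is 8.
Hence the expansion of sqrt(188) is a_0 = 13 followed by the repeating block 1, 2, 2, 6, 2, 2, 1, 26 (period 8).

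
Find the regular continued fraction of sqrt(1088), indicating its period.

[32; (1, 64)]

Write x_i = (sqrt(1088) + m_i)/d_i with (m_0, d_0) = (0, 1). a_0 = floor(sqrt(1088)) = 32, since 32^2 = 1024 <= 1088 < 1089 = 33^2.
Iterate m_{i+1} = d_i*a_i - m_i, d_{i+1} = (1088 - m_{i+1}^2)/d_i, a_{i+1} = floor((a_0 + m_{i+1})/d_{i+1}):
  m_1 = 1*32 - 0 = 32, d_1 = (1088 - 32^2)/1 = 64/1 = 64, a_1 = floor((32 + 32)/64) = 1.
  m_2 = 64*1 - 32 = 32, d_2 = (1088 - 32^2)/64 = 64/64 = 1, a_2 = floor((32 + 32)/1) = 64.
  m_3 = 1*64 - 32 = 32, d_3 = (1088 - 32^2)/1 = 64/1 = 64: (m_3, d_3) = (m_1, d_1) = (32, 64), so from here the quotients repeat a_1, a_2; the period length is 2.
Hence the expansion of sqrt(1088) is a_0 = 32 followed by the repeating block 1, 64 (period 2).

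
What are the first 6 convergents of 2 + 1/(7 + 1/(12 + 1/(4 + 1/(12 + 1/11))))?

2/1, 15/7, 182/85, 743/347, 9098/4249, 100821/47086

Using the convergent recurrence p_i = a_i*p_{i-1} + p_{i-2}, q_i = a_i*q_{i-1} + q_{i-2} with p_{-2}=0, p_{-1}=1, q_{-2}=1, q_{-1}=0:
  i=0: a_0=2, p_0 = 2*1 + 0 = 2, q_0 = 2*0 + 1 = 1.
  i=1: a_1=7, p_1 = 7*2 + 1 = 15, q_1 = 7*1 + 0 = 7.
  i=2: a_2=12, p_2 = 12*15 + 2 = 182, q_2 = 12*7 + 1 = 85.
  i=3: a_3=4, p_3 = 4*182 + 15 = 743, q_3 = 4*85 + 7 = 347.
  i=4: a_4=12, p_4 = 12*743 + 182 = 9098, q_4 = 12*347 + 85 = 4249.
  i=5: a_5=11, p_5 = 11*9098 + 743 = 100821, q_5 = 11*4249 + 347 = 47086.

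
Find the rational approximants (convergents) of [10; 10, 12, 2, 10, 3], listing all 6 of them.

Using the convergent recurrence p_i = a_i*p_{i-1} + p_{i-2}, q_i = a_i*q_{i-1} + q_{i-2} with p_{-2}=0, p_{-1}=1, q_{-2}=1, q_{-1}=0:
  i=0: a_0=10, p_0 = 10*1 + 0 = 10, q_0 = 10*0 + 1 = 1.
  i=1: a_1=10, p_1 = 10*10 + 1 = 101, q_1 = 10*1 + 0 = 10.
  i=2: a_2=12, p_2 = 12*101 + 10 = 1222, q_2 = 12*10 + 1 = 121.
  i=3: a_3=2, p_3 = 2*1222 + 101 = 2545, q_3 = 2*121 + 10 = 252.
  i=4: a_4=10, p_4 = 10*2545 + 1222 = 26672, q_4 = 10*252 + 121 = 2641.
  i=5: a_5=3, p_5 = 3*26672 + 2545 = 82561, q_5 = 3*2641 + 252 = 8175.

10/1, 101/10, 1222/121, 2545/252, 26672/2641, 82561/8175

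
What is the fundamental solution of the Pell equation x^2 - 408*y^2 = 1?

(x, y) = (101, 5)

First expand sqrt(408) as a continued fraction. With x_i = (sqrt(408) + m_i)/d_i and (m_0, d_0) = (0, 1): a_0 = floor(sqrt(408)) = 20, since 20^2 = 400 <= 408 < 441 = 21^2.
Iterate m_{i+1} = d_i*a_i - m_i, d_{i+1} = (408 - m_{i+1}^2)/d_i, a_{i+1} = floor((a_0 + m_{i+1})/d_{i+1}):
  m_1 = 1*20 - 0 = 20, d_1 = (408 - 20^2)/1 = 8/1 = 8, a_1 = floor((20 + 20)/8) = 5.
  m_2 = 8*5 - 20 = 20, d_2 = (408 - 20^2)/8 = 8/8 = 1, a_2 = floor((20 + 20)/1) = 40.
  m_3 = 1*40 - 20 = 20, d_3 = (408 - 20^2)/1 = 8/1 = 8: (m_3, d_3) = (m_1, d_1) = (20, 8), so from here the quotients repeat a_1, a_2; the period length is 2.
So sqrt(408) = [20; (5, 40)] with period length k = 2.
k is even, so the fundamental solution of x^2 - 408y^2 = 1 is (p_{k-1}, q_{k-1}) = (p_1, q_1); compute convergents through index 1.
Convergents (p_i = a_i*p_{i-1} + p_{i-2}, q_i = a_i*q_{i-1} + q_{i-2} with p_{-2}=0, p_{-1}=1, q_{-2}=1, q_{-1}=0):
  i=0: a_0=20, p_0 = 20*1 + 0 = 20, q_0 = 20*0 + 1 = 1.
  i=1: a_1=5, p_1 = 5*20 + 1 = 101, q_1 = 5*1 + 0 = 5.
Check: 101^2 - 408*5^2 = 10201 - 10200 = 1, so (x, y) = (101, 5) solves the equation, and by the theorem it is the least positive solution.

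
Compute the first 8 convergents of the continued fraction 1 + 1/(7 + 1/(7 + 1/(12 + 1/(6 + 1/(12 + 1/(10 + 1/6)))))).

Using the convergent recurrence p_i = a_i*p_{i-1} + p_{i-2}, q_i = a_i*q_{i-1} + q_{i-2} with p_{-2}=0, p_{-1}=1, q_{-2}=1, q_{-1}=0:
  i=0: a_0=1, p_0 = 1*1 + 0 = 1, q_0 = 1*0 + 1 = 1.
  i=1: a_1=7, p_1 = 7*1 + 1 = 8, q_1 = 7*1 + 0 = 7.
  i=2: a_2=7, p_2 = 7*8 + 1 = 57, q_2 = 7*7 + 1 = 50.
  i=3: a_3=12, p_3 = 12*57 + 8 = 692, q_3 = 12*50 + 7 = 607.
  i=4: a_4=6, p_4 = 6*692 + 57 = 4209, q_4 = 6*607 + 50 = 3692.
  i=5: a_5=12, p_5 = 12*4209 + 692 = 51200, q_5 = 12*3692 + 607 = 44911.
  i=6: a_6=10, p_6 = 10*51200 + 4209 = 516209, q_6 = 10*44911 + 3692 = 452802.
  i=7: a_7=6, p_7 = 6*516209 + 51200 = 3148454, q_7 = 6*452802 + 44911 = 2761723.

1/1, 8/7, 57/50, 692/607, 4209/3692, 51200/44911, 516209/452802, 3148454/2761723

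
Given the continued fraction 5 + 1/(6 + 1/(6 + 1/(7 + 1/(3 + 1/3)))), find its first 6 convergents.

Using the convergent recurrence p_i = a_i*p_{i-1} + p_{i-2}, q_i = a_i*q_{i-1} + q_{i-2} with p_{-2}=0, p_{-1}=1, q_{-2}=1, q_{-1}=0:
  i=0: a_0=5, p_0 = 5*1 + 0 = 5, q_0 = 5*0 + 1 = 1.
  i=1: a_1=6, p_1 = 6*5 + 1 = 31, q_1 = 6*1 + 0 = 6.
  i=2: a_2=6, p_2 = 6*31 + 5 = 191, q_2 = 6*6 + 1 = 37.
  i=3: a_3=7, p_3 = 7*191 + 31 = 1368, q_3 = 7*37 + 6 = 265.
  i=4: a_4=3, p_4 = 3*1368 + 191 = 4295, q_4 = 3*265 + 37 = 832.
  i=5: a_5=3, p_5 = 3*4295 + 1368 = 14253, q_5 = 3*832 + 265 = 2761.

5/1, 31/6, 191/37, 1368/265, 4295/832, 14253/2761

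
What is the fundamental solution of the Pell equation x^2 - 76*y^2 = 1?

(x, y) = (57799, 6630)

First expand sqrt(76) as a continued fraction. With x_i = (sqrt(76) + m_i)/d_i and (m_0, d_0) = (0, 1): a_0 = floor(sqrt(76)) = 8, since 8^2 = 64 <= 76 < 81 = 9^2.
Iterate m_{i+1} = d_i*a_i - m_i, d_{i+1} = (76 - m_{i+1}^2)/d_i, a_{i+1} = floor((a_0 + m_{i+1})/d_{i+1}):
  m_1 = 1*8 - 0 = 8, d_1 = (76 - 8^2)/1 = 12/1 = 12, a_1 = floor((8 + 8)/12) = 1.
  m_2 = 12*1 - 8 = 4, d_2 = (76 - 4^2)/12 = 60/12 = 5, a_2 = floor((8 + 4)/5) = 2.
  m_3 = 5*2 - 4 = 6, d_3 = (76 - 6^2)/5 = 40/5 = 8, a_3 = floor((8 + 6)/8) = 1.
  m_4 = 8*1 - 6 = 2, d_4 = (76 - 2^2)/8 = 72/8 = 9, a_4 = floor((8 + 2)/9) = 1.
  m_5 = 9*1 - 2 = 7, d_5 = (76 - 7^2)/9 = 27/9 = 3, a_5 = floor((8 + 7)/3) = 5.
  m_6 = 3*5 - 7 = 8, d_6 = (76 - 8^2)/3 = 12/3 = 4, a_6 = floor((8 + 8)/4) = 4.
  m_7 = 4*4 - 8 = 8, d_7 = (76 - 8^2)/4 = 12/4 = 3, a_7 = floor((8 + 8)/3) = 5.
  m_8 = 3*5 - 8 = 7, d_8 = (76 - 7^2)/3 = 27/3 = 9, a_8 = floor((8 + 7)/9) = 1.
  m_9 = 9*1 - 7 = 2, d_9 = (76 - 2^2)/9 = 72/9 = 8, a_9 = floor((8 + 2)/8) = 1.
  m_10 = 8*1 - 2 = 6, d_10 = (76 - 6^2)/8 = 40/8 = 5, a_10 = floor((8 + 6)/5) = 2.
  m_11 = 5*2 - 6 = 4, d_11 = (76 - 4^2)/5 = 60/5 = 12, a_11 = floor((8 + 4)/12) = 1.
  m_12 = 12*1 - 4 = 8, d_12 = (76 - 8^2)/12 = 12/12 = 1, a_12 = floor((8 + 8)/1) = 16.
  m_13 = 1*16 - 8 = 8, d_13 = (76 - 8^2)/1 = 12/1 = 12: (m_13, d_13) = (m_1, d_1) = (8, 12), so from here the quotients repeat a_1, ..., a_12; the period length is 12.
So sqrt(76) = [8; (1, 2, 1, 1, 5, 4, 5, 1, 1, 2, 1, 16)] with period length k = 12.
k is even, so the fundamental solution of x^2 - 76y^2 = 1 is (p_{k-1}, q_{k-1}) = (p_11, q_11); compute convergents through index 11.
Convergents (p_i = a_i*p_{i-1} + p_{i-2}, q_i = a_i*q_{i-1} + q_{i-2} with p_{-2}=0, p_{-1}=1, q_{-2}=1, q_{-1}=0):
  i=0: a_0=8, p_0 = 8*1 + 0 = 8, q_0 = 8*0 + 1 = 1.
  i=1: a_1=1, p_1 = 1*8 + 1 = 9, q_1 = 1*1 + 0 = 1.
  i=2: a_2=2, p_2 = 2*9 + 8 = 26, q_2 = 2*1 + 1 = 3.
  i=3: a_3=1, p_3 = 1*26 + 9 = 35, q_3 = 1*3 + 1 = 4.
  i=4: a_4=1, p_4 = 1*35 + 26 = 61, q_4 = 1*4 + 3 = 7.
  i=5: a_5=5, p_5 = 5*61 + 35 = 340, q_5 = 5*7 + 4 = 39.
  i=6: a_6=4, p_6 = 4*340 + 61 = 1421, q_6 = 4*39 + 7 = 163.
  i=7: a_7=5, p_7 = 5*1421 + 340 = 7445, q_7 = 5*163 + 39 = 854.
  i=8: a_8=1, p_8 = 1*7445 + 1421 = 8866, q_8 = 1*854 + 163 = 1017.
  i=9: a_9=1, p_9 = 1*8866 + 7445 = 16311, q_9 = 1*1017 + 854 = 1871.
  i=10: a_10=2, p_10 = 2*16311 + 8866 = 41488, q_10 = 2*1871 + 1017 = 4759.
  i=11: a_11=1, p_11 = 1*41488 + 16311 = 57799, q_11 = 1*4759 + 1871 = 6630.
Check: 57799^2 - 76*6630^2 = 3340724401 - 3340724400 = 1, so (x, y) = (57799, 6630) solves the equation, and by the theorem it is the least positive solution.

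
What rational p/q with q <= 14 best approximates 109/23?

19/4

Expand x = 109/23 as a continued fraction with the Euclidean algorithm:
  109 = 4*23 + 17, so a_0 = 4.
  23 = 1*17 + 6, so a_1 = 1.
  17 = 2*6 + 5, so a_2 = 2.
  6 = 1*5 + 1, so a_3 = 1.
  5 = 5*1 + 0, so a_4 = 5.
so x = [4; 1, 2, 1, 5].
Convergents (p_i = a_i*p_{i-1} + p_{i-2}, q_i = a_i*q_{i-1} + q_{i-2} with p_{-2}=0, p_{-1}=1, q_{-2}=1, q_{-1}=0), until the denominator exceeds 14:
  i=0: a_0=4, p_0 = 4*1 + 0 = 4, q_0 = 4*0 + 1 = 1.
  i=1: a_1=1, p_1 = 1*4 + 1 = 5, q_1 = 1*1 + 0 = 1.
  i=2: a_2=2, p_2 = 2*5 + 4 = 14, q_2 = 2*1 + 1 = 3.
  i=3: a_3=1, p_3 = 1*14 + 5 = 19, q_3 = 1*3 + 1 = 4.
  i=4: a_4=5, p_4 = 5*19 + 14 = 109, q_4 = 5*4 + 3 = 23.
q_4 = 23 > 14, so the last convergent with denominator <= 14 is p_3/q_3 = 19/4.
The closest fraction with denominator <= 14 is either p_3/q_3 or the intermediate fraction (k*p_3 + p_2)/(k*q_3 + q_2) with the largest k >= 1 whose denominator stays <= 14; these approach x as k grows, and every other convergent or intermediate fraction in range is farther away.
Largest k: floor((14 - q_2)/q_3) = floor((14 - 3)/4) = 2.
That gives (2*19 + 14)/(2*4 + 3) = 52/11.
Compare the errors: |x - 19/4| = |109*4 - 19*23|/(23*4) = 1/92, and |x - 52/11| = |109*11 - 52*23|/(23*11) = 3/253.
Cross-multiplying, 1*253 = 253 < 276 = 3*92, so 1/92 is smaller: the convergent 19/4 is closer to x than 52/11.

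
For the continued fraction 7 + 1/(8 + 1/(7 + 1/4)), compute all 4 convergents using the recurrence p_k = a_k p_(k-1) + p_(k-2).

Using the convergent recurrence p_i = a_i*p_{i-1} + p_{i-2}, q_i = a_i*q_{i-1} + q_{i-2} with p_{-2}=0, p_{-1}=1, q_{-2}=1, q_{-1}=0:
  i=0: a_0=7, p_0 = 7*1 + 0 = 7, q_0 = 7*0 + 1 = 1.
  i=1: a_1=8, p_1 = 8*7 + 1 = 57, q_1 = 8*1 + 0 = 8.
  i=2: a_2=7, p_2 = 7*57 + 7 = 406, q_2 = 7*8 + 1 = 57.
  i=3: a_3=4, p_3 = 4*406 + 57 = 1681, q_3 = 4*57 + 8 = 236.

7/1, 57/8, 406/57, 1681/236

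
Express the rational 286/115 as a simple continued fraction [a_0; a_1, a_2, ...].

[2; 2, 18, 1, 2]

Run the Euclidean algorithm on 286 and 115; the successive quotients are the partial quotients a_0, a_1, ... (each step inverts the fractional part left over by the previous one):
  286 = 2*115 + 56, so a_0 = 2.
  115 = 2*56 + 3, so a_1 = 2.
  56 = 18*3 + 2, so a_2 = 18.
  3 = 1*2 + 1, so a_3 = 1.
  2 = 2*1 + 0, so a_4 = 2.
The remainder reaches 0 after 5 divisions, so the expansion has 5 partial quotients, read off in order.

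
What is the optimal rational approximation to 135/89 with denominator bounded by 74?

Expand x = 135/89 as a continued fraction with the Euclidean algorithm:
  135 = 1*89 + 46, so a_0 = 1.
  89 = 1*46 + 43, so a_1 = 1.
  46 = 1*43 + 3, so a_2 = 1.
  43 = 14*3 + 1, so a_3 = 14.
  3 = 3*1 + 0, so a_4 = 3.
so x = [1; 1, 1, 14, 3].
Convergents (p_i = a_i*p_{i-1} + p_{i-2}, q_i = a_i*q_{i-1} + q_{i-2} with p_{-2}=0, p_{-1}=1, q_{-2}=1, q_{-1}=0), until the denominator exceeds 74:
  i=0: a_0=1, p_0 = 1*1 + 0 = 1, q_0 = 1*0 + 1 = 1.
  i=1: a_1=1, p_1 = 1*1 + 1 = 2, q_1 = 1*1 + 0 = 1.
  i=2: a_2=1, p_2 = 1*2 + 1 = 3, q_2 = 1*1 + 1 = 2.
  i=3: a_3=14, p_3 = 14*3 + 2 = 44, q_3 = 14*2 + 1 = 29.
  i=4: a_4=3, p_4 = 3*44 + 3 = 135, q_4 = 3*29 + 2 = 89.
q_4 = 89 > 74, so the last convergent with denominator <= 74 is p_3/q_3 = 44/29.
The closest fraction with denominator <= 74 is either p_3/q_3 or the intermediate fraction (k*p_3 + p_2)/(k*q_3 + q_2) with the largest k >= 1 whose denominator stays <= 74; these approach x as k grows, and every other convergent or intermediate fraction in range is farther away.
Largest k: floor((74 - q_2)/q_3) = floor((74 - 2)/29) = 2.
That gives (2*44 + 3)/(2*29 + 2) = 91/60.
Compare the errors: |x - 44/29| = |135*29 - 44*89|/(89*29) = 1/2581, and |x - 91/60| = |135*60 - 91*89|/(89*60) = 1/5340.
Cross-multiplying, 1*2581 = 2581 < 5340 = 1*5340, so 1/5340 is smaller: the intermediate fraction 91/60 is closer to x than 44/29.

91/60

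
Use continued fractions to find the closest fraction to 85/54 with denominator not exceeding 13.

11/7

Expand x = 85/54 as a continued fraction with the Euclidean algorithm:
  85 = 1*54 + 31, so a_0 = 1.
  54 = 1*31 + 23, so a_1 = 1.
  31 = 1*23 + 8, so a_2 = 1.
  23 = 2*8 + 7, so a_3 = 2.
  8 = 1*7 + 1, so a_4 = 1.
  7 = 7*1 + 0, so a_5 = 7.
so x = [1; 1, 1, 2, 1, 7].
Convergents (p_i = a_i*p_{i-1} + p_{i-2}, q_i = a_i*q_{i-1} + q_{i-2} with p_{-2}=0, p_{-1}=1, q_{-2}=1, q_{-1}=0), until the denominator exceeds 13:
  i=0: a_0=1, p_0 = 1*1 + 0 = 1, q_0 = 1*0 + 1 = 1.
  i=1: a_1=1, p_1 = 1*1 + 1 = 2, q_1 = 1*1 + 0 = 1.
  i=2: a_2=1, p_2 = 1*2 + 1 = 3, q_2 = 1*1 + 1 = 2.
  i=3: a_3=2, p_3 = 2*3 + 2 = 8, q_3 = 2*2 + 1 = 5.
  i=4: a_4=1, p_4 = 1*8 + 3 = 11, q_4 = 1*5 + 2 = 7.
  i=5: a_5=7, p_5 = 7*11 + 8 = 85, q_5 = 7*7 + 5 = 54.
q_5 = 54 > 13, so the last convergent with denominator <= 13 is p_4/q_4 = 11/7.
The closest fraction with denominator <= 13 is either p_4/q_4 or the intermediate fraction (k*p_4 + p_3)/(k*q_4 + q_3) with the largest k >= 1 whose denominator stays <= 13; these approach x as k grows, and every other convergent or intermediate fraction in range is farther away.
Largest k: floor((13 - q_3)/q_4) = floor((13 - 5)/7) = 1.
That gives (1*11 + 8)/(1*7 + 5) = 19/12.
Compare the errors: |x - 11/7| = |85*7 - 11*54|/(54*7) = 1/378, and |x - 19/12| = |85*12 - 19*54|/(54*12) = 6/648.
Cross-multiplying, 1*648 = 648 < 2268 = 6*378, so 1/378 is smaller: the convergent 11/7 is closer to x than 19/12.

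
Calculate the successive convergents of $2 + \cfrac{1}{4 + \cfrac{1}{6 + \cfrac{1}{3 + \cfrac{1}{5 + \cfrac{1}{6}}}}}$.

2/1, 9/4, 56/25, 177/79, 941/420, 5823/2599

Using the convergent recurrence p_i = a_i*p_{i-1} + p_{i-2}, q_i = a_i*q_{i-1} + q_{i-2} with p_{-2}=0, p_{-1}=1, q_{-2}=1, q_{-1}=0:
  i=0: a_0=2, p_0 = 2*1 + 0 = 2, q_0 = 2*0 + 1 = 1.
  i=1: a_1=4, p_1 = 4*2 + 1 = 9, q_1 = 4*1 + 0 = 4.
  i=2: a_2=6, p_2 = 6*9 + 2 = 56, q_2 = 6*4 + 1 = 25.
  i=3: a_3=3, p_3 = 3*56 + 9 = 177, q_3 = 3*25 + 4 = 79.
  i=4: a_4=5, p_4 = 5*177 + 56 = 941, q_4 = 5*79 + 25 = 420.
  i=5: a_5=6, p_5 = 6*941 + 177 = 5823, q_5 = 6*420 + 79 = 2599.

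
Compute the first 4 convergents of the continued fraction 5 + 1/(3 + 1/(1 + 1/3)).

5/1, 16/3, 21/4, 79/15

Using the convergent recurrence p_i = a_i*p_{i-1} + p_{i-2}, q_i = a_i*q_{i-1} + q_{i-2} with p_{-2}=0, p_{-1}=1, q_{-2}=1, q_{-1}=0:
  i=0: a_0=5, p_0 = 5*1 + 0 = 5, q_0 = 5*0 + 1 = 1.
  i=1: a_1=3, p_1 = 3*5 + 1 = 16, q_1 = 3*1 + 0 = 3.
  i=2: a_2=1, p_2 = 1*16 + 5 = 21, q_2 = 1*3 + 1 = 4.
  i=3: a_3=3, p_3 = 3*21 + 16 = 79, q_3 = 3*4 + 3 = 15.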